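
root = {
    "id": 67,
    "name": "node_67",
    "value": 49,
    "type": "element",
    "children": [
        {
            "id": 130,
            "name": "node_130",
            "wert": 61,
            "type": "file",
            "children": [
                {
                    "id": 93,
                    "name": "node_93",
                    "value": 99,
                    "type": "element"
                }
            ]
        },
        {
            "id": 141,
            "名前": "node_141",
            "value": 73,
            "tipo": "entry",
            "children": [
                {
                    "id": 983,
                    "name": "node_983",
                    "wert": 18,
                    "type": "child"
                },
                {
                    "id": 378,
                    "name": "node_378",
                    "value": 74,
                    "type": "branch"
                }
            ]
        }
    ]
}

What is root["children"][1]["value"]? 73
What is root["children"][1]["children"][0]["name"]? "node_983"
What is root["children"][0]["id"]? 130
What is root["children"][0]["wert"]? 61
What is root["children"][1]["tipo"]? "entry"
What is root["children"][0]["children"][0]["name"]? "node_93"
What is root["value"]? 49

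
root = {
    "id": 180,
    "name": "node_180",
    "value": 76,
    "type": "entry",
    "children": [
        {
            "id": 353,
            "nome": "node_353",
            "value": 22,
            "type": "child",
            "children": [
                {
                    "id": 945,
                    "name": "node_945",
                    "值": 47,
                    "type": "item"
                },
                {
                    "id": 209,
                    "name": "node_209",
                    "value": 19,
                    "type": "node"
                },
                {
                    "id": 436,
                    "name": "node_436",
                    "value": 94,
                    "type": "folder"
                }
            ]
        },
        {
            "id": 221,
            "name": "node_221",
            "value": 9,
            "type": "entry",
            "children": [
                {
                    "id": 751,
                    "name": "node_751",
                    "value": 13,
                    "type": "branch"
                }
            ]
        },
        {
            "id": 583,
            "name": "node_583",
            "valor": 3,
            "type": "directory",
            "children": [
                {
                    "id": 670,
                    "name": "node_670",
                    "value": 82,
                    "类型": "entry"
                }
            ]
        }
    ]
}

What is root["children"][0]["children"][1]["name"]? "node_209"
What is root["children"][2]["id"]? 583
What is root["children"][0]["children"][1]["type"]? "node"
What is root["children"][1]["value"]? 9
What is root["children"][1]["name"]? "node_221"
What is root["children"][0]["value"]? 22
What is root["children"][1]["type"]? "entry"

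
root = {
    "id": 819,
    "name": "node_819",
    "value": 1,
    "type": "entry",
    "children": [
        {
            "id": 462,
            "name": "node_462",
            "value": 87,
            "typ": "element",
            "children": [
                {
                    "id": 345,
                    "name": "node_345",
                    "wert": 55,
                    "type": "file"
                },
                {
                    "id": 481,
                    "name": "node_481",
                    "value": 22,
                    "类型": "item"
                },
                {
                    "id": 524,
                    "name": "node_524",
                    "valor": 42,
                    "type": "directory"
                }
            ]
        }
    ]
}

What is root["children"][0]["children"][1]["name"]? "node_481"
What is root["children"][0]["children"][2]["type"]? "directory"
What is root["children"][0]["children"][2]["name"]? "node_524"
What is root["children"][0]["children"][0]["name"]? "node_345"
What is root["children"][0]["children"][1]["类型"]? "item"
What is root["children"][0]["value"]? 87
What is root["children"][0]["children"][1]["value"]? 22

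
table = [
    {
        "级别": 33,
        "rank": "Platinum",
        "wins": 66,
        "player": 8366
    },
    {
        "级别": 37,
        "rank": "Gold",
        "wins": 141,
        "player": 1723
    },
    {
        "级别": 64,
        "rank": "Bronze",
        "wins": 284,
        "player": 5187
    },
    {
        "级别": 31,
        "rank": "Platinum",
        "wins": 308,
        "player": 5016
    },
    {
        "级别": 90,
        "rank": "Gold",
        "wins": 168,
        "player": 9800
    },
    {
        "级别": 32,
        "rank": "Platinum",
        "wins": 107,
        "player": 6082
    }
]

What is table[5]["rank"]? "Platinum"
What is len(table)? 6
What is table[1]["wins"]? 141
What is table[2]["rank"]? "Bronze"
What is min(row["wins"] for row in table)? 66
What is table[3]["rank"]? "Platinum"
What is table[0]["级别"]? 33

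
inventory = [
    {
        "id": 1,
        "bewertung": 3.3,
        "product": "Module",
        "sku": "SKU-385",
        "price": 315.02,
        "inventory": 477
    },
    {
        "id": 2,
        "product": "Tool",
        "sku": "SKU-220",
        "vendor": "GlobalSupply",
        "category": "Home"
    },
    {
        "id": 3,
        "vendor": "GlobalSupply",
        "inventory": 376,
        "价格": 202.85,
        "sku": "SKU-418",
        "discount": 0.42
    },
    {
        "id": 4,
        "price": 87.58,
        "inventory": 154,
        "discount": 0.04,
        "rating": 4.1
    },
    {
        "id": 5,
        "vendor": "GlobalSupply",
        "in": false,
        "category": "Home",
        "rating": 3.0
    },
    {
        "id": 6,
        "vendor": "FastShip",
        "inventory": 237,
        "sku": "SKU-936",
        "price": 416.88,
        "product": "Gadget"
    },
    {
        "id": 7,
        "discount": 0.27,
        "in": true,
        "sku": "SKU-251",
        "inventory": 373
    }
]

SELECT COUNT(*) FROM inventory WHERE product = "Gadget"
1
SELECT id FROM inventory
[1, 2, 3, 4, 5, 6, 7]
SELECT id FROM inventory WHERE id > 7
[]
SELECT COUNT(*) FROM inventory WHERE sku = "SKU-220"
1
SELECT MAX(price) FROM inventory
416.88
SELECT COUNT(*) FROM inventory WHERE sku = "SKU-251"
1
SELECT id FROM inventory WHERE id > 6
[7]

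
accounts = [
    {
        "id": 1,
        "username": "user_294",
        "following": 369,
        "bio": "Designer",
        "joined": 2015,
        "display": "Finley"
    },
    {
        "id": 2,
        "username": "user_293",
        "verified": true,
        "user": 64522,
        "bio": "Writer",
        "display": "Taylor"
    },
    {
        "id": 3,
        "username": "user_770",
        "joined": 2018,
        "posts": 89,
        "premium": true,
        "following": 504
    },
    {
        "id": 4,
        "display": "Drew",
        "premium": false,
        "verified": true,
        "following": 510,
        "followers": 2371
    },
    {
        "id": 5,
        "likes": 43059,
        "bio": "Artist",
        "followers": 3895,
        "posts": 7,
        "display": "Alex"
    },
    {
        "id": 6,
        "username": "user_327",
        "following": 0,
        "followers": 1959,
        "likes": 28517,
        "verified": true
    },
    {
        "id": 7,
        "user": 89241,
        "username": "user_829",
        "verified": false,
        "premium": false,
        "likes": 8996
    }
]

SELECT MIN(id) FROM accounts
1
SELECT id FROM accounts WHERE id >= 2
[2, 3, 4, 5, 6, 7]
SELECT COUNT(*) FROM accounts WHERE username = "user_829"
1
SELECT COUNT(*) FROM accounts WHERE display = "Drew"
1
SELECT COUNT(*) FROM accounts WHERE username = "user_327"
1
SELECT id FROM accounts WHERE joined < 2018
[1]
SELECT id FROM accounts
[1, 2, 3, 4, 5, 6, 7]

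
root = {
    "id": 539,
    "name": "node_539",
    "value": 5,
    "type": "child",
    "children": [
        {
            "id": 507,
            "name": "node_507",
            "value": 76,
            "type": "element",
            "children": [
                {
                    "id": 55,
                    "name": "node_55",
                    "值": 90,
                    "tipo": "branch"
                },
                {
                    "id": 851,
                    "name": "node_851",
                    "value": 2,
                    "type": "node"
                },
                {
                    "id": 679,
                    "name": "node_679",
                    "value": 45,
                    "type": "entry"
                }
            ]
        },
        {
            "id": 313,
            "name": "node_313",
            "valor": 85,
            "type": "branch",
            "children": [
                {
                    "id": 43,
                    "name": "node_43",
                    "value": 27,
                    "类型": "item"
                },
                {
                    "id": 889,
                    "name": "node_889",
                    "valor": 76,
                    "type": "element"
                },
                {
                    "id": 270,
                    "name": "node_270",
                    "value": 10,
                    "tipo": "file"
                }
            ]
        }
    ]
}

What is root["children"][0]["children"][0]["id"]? 55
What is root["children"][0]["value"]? 76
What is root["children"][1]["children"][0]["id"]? 43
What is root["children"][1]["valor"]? 85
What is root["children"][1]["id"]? 313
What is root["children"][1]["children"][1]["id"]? 889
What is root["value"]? 5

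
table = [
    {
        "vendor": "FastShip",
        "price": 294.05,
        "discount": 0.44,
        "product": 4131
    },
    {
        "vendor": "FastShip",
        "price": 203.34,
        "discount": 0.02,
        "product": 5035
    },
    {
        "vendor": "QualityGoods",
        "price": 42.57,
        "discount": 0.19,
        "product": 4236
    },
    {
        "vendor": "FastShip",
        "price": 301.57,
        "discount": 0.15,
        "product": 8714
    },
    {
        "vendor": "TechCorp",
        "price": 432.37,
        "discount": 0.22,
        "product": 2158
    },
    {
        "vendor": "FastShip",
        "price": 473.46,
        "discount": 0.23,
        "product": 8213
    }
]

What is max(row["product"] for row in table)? 8714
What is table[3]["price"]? 301.57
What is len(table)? 6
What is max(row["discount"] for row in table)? 0.44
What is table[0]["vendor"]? "FastShip"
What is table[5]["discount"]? 0.23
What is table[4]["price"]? 432.37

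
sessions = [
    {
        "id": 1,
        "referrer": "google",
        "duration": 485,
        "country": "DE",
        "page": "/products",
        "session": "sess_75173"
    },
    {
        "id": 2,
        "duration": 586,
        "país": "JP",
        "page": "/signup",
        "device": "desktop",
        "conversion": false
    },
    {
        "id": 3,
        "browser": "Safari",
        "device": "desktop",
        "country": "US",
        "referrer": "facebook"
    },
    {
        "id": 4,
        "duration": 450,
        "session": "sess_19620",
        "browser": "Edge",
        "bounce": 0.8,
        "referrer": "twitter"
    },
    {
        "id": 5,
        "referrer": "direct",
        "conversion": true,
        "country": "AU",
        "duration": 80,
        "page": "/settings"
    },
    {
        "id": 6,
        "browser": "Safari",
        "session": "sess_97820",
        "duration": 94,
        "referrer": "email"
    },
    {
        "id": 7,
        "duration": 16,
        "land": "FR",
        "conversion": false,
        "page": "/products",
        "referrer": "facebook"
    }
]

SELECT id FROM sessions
[1, 2, 3, 4, 5, 6, 7]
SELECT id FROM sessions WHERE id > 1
[2, 3, 4, 5, 6, 7]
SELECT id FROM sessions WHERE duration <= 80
[5, 7]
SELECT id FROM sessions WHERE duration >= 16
[1, 2, 4, 5, 6, 7]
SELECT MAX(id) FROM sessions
7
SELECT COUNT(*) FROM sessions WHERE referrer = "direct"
1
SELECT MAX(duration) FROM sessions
586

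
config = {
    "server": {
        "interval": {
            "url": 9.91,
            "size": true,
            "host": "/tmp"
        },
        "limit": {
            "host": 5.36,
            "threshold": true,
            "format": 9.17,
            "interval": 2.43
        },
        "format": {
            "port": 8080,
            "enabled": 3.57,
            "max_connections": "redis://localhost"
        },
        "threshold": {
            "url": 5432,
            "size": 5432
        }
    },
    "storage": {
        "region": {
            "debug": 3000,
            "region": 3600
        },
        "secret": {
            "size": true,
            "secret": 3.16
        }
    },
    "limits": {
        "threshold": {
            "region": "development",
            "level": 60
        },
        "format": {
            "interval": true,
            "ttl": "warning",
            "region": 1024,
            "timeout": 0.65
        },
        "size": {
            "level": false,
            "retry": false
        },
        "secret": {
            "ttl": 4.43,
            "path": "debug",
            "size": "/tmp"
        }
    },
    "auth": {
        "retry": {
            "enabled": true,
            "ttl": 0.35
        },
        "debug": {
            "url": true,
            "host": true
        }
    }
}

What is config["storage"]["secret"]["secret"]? 3.16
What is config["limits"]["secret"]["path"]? "debug"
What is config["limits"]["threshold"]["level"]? 60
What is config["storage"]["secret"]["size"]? True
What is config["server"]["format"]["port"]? 8080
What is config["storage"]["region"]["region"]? 3600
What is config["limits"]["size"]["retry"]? False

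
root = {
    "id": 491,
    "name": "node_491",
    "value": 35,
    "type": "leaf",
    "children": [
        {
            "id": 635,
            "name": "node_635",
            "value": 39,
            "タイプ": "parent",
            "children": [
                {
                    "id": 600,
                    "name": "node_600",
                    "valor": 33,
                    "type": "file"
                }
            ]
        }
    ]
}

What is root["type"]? "leaf"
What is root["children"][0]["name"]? "node_635"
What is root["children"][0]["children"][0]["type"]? "file"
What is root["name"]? "node_491"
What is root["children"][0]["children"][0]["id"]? 600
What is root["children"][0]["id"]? 635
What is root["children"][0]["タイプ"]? "parent"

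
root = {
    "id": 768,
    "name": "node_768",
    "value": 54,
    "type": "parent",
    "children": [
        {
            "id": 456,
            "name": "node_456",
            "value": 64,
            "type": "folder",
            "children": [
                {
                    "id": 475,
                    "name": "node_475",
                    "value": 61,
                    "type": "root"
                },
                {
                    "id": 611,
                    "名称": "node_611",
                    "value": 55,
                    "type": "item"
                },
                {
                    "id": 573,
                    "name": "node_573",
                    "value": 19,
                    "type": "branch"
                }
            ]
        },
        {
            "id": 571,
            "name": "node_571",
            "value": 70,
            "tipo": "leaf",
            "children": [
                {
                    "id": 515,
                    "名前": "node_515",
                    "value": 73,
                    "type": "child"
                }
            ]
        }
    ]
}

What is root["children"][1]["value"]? 70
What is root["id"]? 768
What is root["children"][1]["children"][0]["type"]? "child"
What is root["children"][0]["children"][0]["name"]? "node_475"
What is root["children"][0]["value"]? 64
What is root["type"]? "parent"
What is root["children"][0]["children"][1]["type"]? "item"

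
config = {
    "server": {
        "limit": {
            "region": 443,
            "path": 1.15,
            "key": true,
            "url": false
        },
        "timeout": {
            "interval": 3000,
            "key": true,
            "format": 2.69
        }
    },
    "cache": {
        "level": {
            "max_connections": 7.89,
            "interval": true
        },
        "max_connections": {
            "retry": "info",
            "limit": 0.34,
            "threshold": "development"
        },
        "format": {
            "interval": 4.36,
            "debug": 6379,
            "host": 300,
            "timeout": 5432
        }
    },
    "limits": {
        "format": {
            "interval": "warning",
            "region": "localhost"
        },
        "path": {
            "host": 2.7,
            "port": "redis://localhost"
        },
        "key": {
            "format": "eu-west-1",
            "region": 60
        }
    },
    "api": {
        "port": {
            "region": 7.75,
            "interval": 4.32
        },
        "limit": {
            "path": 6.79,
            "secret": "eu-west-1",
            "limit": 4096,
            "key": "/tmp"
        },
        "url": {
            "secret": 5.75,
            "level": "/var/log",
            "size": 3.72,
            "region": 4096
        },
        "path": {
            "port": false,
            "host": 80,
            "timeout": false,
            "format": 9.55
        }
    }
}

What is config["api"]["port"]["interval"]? 4.32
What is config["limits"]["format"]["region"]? "localhost"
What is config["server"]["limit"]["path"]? 1.15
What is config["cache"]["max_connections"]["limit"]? 0.34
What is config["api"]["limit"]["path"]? 6.79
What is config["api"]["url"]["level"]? "/var/log"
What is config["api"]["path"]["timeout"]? False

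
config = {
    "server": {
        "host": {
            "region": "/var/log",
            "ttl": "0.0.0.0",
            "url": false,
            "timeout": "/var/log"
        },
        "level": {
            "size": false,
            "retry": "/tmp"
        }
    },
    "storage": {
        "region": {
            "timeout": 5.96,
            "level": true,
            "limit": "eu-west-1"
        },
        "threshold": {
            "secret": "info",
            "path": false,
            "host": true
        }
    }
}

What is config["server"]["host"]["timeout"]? "/var/log"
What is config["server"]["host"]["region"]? "/var/log"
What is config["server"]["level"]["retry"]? "/tmp"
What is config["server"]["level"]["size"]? False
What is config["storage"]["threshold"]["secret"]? "info"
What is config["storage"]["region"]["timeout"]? 5.96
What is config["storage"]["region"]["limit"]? "eu-west-1"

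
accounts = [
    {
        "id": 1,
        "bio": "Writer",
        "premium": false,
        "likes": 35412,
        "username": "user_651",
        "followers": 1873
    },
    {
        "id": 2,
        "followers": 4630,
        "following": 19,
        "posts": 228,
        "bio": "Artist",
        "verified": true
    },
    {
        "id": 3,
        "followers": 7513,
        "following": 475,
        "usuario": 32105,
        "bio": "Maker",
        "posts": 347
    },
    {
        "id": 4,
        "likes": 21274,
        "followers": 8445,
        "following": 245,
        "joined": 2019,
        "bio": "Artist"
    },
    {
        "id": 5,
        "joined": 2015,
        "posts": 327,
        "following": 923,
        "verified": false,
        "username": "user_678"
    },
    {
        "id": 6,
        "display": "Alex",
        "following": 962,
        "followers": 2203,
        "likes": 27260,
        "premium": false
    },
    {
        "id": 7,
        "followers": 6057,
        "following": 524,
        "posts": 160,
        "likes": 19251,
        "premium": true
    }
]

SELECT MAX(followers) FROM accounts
8445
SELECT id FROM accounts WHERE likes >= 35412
[1]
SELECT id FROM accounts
[1, 2, 3, 4, 5, 6, 7]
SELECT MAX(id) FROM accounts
7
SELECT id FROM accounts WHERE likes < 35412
[4, 6, 7]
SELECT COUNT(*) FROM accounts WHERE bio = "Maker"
1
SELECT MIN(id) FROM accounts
1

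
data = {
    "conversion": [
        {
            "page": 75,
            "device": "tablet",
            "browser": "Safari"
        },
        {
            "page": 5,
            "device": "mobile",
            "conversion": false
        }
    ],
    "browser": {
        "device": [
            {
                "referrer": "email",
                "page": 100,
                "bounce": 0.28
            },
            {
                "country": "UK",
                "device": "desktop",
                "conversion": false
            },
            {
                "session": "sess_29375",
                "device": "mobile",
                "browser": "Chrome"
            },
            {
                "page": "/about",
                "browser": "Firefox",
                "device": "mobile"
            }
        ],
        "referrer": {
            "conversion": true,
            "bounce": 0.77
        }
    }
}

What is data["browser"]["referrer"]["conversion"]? True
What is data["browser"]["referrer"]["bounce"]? 0.77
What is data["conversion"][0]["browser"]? "Safari"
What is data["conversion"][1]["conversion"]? False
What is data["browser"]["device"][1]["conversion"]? False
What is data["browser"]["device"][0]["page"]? 100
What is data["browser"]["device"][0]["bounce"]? 0.28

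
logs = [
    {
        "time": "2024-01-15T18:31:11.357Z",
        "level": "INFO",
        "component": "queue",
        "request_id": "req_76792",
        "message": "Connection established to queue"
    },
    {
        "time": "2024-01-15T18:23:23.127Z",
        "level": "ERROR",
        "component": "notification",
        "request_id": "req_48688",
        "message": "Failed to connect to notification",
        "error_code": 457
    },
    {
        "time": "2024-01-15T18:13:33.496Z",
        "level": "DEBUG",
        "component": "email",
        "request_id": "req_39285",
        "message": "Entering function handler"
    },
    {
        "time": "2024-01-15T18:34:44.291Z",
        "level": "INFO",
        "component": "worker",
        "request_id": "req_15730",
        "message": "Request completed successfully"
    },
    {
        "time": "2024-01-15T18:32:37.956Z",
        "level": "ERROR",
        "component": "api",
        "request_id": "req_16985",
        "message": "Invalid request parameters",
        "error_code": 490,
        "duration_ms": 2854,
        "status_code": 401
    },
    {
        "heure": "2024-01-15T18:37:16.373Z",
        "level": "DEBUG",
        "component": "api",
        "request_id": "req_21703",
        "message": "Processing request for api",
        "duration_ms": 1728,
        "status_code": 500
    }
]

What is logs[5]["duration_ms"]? 1728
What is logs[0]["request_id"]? "req_76792"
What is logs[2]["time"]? "2024-01-15T18:13:33.496Z"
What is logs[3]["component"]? "worker"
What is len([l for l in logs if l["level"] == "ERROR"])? 2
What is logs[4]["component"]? "api"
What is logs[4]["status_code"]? 401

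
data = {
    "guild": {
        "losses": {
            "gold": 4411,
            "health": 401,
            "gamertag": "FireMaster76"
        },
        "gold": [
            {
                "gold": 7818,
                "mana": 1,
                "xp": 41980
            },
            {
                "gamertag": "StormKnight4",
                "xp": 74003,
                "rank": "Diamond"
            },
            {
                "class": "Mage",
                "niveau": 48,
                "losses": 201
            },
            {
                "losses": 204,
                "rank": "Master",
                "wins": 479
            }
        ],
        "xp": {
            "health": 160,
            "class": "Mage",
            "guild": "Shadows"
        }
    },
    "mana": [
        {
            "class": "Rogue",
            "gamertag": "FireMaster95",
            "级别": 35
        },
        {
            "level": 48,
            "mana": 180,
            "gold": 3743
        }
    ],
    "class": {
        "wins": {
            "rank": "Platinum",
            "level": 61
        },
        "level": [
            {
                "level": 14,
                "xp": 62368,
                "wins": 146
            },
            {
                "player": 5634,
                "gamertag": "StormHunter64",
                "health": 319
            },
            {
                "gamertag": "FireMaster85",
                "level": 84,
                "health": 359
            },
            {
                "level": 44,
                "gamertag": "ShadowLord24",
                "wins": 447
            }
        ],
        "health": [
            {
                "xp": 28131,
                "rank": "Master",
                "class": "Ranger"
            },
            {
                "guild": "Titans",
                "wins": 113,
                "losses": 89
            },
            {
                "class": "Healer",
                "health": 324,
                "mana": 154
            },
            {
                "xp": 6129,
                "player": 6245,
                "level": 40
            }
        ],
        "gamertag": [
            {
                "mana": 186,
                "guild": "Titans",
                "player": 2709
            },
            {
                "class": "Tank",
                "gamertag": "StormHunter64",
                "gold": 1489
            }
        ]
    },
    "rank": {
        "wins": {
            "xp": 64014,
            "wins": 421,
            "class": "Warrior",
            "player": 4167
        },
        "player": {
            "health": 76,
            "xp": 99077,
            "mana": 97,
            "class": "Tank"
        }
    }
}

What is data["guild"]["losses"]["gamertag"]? "FireMaster76"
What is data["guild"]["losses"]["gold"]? 4411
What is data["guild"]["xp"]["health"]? 160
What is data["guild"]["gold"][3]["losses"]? 204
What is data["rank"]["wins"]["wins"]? 421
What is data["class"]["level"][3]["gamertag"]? "ShadowLord24"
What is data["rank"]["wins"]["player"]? 4167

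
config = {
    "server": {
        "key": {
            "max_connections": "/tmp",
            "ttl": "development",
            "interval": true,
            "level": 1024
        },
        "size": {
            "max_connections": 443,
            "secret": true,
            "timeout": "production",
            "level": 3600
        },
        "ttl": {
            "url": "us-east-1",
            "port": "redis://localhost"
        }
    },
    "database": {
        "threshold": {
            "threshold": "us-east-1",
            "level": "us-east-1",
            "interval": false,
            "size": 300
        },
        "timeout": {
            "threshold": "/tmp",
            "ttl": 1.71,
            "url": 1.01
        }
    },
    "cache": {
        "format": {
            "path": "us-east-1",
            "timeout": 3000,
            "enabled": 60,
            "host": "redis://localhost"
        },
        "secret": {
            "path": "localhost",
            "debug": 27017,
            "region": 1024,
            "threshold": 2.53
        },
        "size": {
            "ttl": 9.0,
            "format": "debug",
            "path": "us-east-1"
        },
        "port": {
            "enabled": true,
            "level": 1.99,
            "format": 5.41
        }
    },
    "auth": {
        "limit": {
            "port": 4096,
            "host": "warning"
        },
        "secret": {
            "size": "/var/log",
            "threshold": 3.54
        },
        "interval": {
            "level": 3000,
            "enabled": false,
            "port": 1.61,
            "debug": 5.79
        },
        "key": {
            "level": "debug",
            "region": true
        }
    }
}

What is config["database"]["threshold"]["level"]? "us-east-1"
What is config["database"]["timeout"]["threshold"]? "/tmp"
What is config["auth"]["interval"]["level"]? 3000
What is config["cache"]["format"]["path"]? "us-east-1"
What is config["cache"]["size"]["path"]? "us-east-1"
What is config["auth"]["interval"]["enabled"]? False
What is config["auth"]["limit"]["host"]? "warning"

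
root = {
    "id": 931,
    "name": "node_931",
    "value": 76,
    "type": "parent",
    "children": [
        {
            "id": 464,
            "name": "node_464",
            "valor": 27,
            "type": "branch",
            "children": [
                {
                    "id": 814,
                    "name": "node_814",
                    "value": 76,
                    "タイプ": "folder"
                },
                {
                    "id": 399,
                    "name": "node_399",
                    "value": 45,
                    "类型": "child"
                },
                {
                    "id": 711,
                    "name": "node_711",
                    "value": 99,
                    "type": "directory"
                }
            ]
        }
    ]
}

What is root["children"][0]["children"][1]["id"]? 399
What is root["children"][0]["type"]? "branch"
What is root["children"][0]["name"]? "node_464"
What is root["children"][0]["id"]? 464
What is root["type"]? "parent"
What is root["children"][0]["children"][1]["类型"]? "child"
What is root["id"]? 931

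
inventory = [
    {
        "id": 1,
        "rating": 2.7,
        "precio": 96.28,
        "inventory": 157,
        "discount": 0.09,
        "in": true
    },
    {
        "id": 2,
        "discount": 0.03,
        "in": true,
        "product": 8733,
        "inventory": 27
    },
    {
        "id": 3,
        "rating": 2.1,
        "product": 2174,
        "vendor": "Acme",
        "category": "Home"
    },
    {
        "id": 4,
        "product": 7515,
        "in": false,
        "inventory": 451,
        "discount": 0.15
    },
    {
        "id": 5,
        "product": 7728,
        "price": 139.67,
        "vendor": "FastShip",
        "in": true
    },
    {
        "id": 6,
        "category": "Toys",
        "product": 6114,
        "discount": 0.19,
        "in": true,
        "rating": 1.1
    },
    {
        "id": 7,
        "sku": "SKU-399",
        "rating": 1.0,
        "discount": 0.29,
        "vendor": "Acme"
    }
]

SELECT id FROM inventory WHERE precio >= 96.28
[1]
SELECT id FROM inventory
[1, 2, 3, 4, 5, 6, 7]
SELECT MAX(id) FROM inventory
7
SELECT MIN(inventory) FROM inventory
27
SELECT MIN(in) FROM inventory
False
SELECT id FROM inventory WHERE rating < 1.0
[]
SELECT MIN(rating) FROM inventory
1.0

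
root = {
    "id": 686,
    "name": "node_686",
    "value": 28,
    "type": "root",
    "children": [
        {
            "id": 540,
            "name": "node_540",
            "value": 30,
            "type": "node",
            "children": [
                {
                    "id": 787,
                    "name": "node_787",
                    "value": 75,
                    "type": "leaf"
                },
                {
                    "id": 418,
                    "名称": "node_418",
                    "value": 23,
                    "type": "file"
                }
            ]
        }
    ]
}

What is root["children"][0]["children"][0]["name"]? "node_787"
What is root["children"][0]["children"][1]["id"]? 418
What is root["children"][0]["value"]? 30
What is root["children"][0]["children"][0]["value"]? 75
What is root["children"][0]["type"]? "node"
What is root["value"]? 28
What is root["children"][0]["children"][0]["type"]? "leaf"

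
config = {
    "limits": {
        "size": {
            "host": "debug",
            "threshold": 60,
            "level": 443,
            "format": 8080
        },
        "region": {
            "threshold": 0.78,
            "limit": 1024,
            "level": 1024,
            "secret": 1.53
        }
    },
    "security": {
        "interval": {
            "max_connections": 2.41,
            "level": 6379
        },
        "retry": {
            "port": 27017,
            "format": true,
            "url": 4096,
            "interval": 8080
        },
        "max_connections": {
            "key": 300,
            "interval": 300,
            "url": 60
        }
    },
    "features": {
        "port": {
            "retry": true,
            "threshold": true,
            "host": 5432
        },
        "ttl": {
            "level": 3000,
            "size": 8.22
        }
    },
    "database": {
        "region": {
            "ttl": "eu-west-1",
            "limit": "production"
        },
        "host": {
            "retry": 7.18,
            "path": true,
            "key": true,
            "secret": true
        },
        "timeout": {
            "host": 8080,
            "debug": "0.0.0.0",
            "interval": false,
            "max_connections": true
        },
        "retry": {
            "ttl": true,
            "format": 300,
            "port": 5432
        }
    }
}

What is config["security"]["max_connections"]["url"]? 60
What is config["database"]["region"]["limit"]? "production"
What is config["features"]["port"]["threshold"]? True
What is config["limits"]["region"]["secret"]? 1.53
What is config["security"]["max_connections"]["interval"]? 300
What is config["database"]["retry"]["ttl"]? True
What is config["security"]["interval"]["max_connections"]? 2.41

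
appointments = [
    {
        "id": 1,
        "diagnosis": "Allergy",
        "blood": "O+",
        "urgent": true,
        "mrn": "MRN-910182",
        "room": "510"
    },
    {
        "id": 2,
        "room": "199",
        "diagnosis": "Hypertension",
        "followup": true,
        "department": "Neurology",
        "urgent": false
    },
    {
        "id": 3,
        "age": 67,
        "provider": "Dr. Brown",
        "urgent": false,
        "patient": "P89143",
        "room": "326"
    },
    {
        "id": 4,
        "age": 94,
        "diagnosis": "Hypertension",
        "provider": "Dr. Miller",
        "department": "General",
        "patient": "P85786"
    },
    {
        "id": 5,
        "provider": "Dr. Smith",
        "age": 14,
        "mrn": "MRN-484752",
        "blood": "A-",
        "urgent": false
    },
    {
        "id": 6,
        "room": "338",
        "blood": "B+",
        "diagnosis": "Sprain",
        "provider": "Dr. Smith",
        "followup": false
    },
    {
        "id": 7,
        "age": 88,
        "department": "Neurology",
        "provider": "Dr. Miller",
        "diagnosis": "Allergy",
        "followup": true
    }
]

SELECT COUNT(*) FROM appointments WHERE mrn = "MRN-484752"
1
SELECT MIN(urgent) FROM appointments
False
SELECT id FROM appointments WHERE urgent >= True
[1]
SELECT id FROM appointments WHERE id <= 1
[1]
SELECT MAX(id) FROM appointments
7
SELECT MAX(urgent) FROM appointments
True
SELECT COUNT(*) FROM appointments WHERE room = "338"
1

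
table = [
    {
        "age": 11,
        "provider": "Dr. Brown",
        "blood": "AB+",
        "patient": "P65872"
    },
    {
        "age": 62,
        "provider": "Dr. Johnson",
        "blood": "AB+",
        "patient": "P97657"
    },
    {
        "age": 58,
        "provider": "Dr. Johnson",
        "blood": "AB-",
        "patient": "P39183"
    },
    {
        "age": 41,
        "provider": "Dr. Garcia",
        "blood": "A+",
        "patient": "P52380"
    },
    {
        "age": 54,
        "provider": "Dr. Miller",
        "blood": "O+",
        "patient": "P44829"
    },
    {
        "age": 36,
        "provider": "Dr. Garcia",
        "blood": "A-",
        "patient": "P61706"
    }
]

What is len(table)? 6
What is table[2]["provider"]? "Dr. Johnson"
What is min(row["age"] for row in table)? 11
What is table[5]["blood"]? "A-"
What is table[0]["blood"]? "AB+"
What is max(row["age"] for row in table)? 62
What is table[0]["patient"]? "P65872"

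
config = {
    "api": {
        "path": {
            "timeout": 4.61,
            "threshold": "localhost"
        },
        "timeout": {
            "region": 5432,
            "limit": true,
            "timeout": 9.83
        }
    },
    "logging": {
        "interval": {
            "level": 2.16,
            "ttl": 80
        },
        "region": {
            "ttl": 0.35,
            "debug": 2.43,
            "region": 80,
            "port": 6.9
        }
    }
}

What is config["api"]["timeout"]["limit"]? True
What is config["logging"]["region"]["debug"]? 2.43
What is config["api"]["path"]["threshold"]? "localhost"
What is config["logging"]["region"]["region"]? 80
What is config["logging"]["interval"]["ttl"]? 80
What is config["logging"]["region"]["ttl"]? 0.35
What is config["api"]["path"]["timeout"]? 4.61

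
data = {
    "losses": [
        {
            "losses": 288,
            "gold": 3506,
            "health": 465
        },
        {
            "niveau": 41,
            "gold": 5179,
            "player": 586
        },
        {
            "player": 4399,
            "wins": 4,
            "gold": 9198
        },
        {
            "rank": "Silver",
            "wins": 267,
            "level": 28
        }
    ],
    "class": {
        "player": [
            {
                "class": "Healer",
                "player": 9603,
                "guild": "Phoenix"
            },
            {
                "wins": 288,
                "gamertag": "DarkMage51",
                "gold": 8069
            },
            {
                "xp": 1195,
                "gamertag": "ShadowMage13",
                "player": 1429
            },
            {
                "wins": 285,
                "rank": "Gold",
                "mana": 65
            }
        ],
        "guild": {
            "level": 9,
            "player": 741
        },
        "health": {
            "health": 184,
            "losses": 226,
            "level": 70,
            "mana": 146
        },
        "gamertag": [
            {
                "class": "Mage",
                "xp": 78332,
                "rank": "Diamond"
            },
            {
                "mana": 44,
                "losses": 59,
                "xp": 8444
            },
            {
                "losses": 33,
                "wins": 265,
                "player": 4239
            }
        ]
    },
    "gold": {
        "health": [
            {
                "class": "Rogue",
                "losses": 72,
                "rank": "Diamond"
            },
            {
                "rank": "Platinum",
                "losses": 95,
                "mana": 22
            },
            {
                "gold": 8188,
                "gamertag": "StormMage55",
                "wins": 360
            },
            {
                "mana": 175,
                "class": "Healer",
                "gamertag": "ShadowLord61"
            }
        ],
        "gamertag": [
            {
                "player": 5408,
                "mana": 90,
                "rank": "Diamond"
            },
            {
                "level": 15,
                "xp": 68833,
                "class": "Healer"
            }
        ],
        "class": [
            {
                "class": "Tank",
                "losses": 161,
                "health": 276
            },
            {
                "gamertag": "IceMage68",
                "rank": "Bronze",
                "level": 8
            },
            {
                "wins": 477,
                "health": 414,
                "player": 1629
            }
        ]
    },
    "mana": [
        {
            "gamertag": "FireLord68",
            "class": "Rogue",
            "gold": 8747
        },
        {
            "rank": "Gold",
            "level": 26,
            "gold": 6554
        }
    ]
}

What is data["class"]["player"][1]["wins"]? 288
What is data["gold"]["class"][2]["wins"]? 477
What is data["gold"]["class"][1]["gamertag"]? "IceMage68"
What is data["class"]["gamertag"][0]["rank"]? "Diamond"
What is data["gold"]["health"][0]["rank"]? "Diamond"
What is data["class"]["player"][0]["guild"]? "Phoenix"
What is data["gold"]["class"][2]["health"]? 414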